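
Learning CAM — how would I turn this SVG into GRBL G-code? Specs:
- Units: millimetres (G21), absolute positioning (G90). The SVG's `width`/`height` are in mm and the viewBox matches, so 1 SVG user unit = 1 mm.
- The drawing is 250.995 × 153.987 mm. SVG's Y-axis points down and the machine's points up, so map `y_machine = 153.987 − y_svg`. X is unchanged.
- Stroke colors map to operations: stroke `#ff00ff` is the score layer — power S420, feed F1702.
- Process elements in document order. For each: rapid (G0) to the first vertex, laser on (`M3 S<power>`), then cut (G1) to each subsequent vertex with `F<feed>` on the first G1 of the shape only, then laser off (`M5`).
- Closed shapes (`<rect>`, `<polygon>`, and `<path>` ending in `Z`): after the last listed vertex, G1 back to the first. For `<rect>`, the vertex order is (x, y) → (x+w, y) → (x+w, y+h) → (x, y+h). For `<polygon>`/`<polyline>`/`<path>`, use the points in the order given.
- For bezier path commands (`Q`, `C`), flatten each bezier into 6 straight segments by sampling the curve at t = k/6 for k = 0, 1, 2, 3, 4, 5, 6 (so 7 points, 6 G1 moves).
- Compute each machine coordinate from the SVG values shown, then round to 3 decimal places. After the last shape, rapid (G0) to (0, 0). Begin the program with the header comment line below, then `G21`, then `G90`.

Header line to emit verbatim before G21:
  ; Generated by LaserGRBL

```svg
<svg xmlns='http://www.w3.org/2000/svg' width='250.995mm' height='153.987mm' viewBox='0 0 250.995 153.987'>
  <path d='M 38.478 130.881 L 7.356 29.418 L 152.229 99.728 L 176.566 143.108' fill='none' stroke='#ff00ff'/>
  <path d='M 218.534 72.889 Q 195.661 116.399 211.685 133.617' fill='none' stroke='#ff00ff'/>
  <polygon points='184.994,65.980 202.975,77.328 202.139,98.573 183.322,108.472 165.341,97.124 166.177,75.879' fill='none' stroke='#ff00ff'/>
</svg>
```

; Generated by LaserGRBL
G21
G90
G0 X38.478 Y23.106
M3 S420
G1 X7.356 Y124.569 F1702
G1 X152.229 Y54.259
G1 X176.566 Y10.879
M5
G0 X218.534 Y81.098
M3 S420
G1 X211.990 Y67.325 F1702
G1 X207.607 Y55.013
G1 X205.385 Y44.161
G1 X205.324 Y34.770
G1 X207.424 Y26.840
G1 X211.685 Y20.370
M5
G0 X184.994 Y88.007
M3 S420
G1 X202.975 Y76.659 F1702
G1 X202.139 Y55.414
G1 X183.322 Y45.515
G1 X165.341 Y56.863
G1 X166.177 Y78.108
G1 X184.994 Y88.007
M5
G0 X0.000 Y0.000

1 u = 1 mm; y_m = 153.987 − y.

[1] `<path>` open polyline, #ff00ff→score S420 F1702: (38.478,23.106) → (7.356,124.569) → (152.229,54.259) → (176.566,10.879)

[2] `<path>` quadratic bezier, #ff00ff→score S420 F1702: (218.534,81.098) → (211.990,67.325) → (207.607,55.013) → (205.385,44.161) → (205.324,34.770) → (207.424,26.840) → (211.685,20.370)

[3] `<polygon>` regular polygon, #ff00ff→score S420 F1702: (184.994,88.007) → (202.975,76.659) → (202.139,55.414) → (183.322,45.515) → (165.341,56.863) → (166.177,78.108) → (184.994,88.007) (closed)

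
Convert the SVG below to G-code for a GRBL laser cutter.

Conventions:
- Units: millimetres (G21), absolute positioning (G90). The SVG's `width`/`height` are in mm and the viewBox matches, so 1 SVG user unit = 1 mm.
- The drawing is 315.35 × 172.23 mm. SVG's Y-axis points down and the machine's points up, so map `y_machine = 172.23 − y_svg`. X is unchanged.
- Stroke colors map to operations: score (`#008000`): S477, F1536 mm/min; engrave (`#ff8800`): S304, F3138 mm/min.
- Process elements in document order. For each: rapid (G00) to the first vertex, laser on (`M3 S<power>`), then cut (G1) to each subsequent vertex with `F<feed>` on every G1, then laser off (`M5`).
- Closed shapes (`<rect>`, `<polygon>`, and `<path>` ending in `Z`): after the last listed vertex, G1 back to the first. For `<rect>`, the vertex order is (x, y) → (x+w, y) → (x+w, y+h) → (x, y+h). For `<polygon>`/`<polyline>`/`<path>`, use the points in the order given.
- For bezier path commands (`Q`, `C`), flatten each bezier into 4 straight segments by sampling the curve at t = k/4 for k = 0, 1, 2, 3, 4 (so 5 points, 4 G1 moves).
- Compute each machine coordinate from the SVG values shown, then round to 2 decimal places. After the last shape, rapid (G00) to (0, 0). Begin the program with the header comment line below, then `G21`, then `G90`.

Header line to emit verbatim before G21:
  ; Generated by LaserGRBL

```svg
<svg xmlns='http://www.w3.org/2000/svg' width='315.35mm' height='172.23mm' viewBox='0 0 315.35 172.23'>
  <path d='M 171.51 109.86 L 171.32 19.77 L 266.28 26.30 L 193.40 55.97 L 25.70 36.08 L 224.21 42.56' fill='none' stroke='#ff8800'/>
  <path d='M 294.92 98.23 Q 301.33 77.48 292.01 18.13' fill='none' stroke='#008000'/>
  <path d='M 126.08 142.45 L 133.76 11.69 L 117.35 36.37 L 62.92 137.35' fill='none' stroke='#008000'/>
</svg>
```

Since the viewBox matches the mm dimensions, user units are millimetres directly. The only transform is the Y-flip y_m = 172.23 − y_svg.

Shape 1 is a open polyline drawn with `<path>`. Its stroke #ff8800 means engrave at S304, F3138. After flipping Y the toolpath is (171.51,62.37) → (171.32,152.46) → (266.28,145.93) → (193.40,116.26) → (25.70,136.15) → (224.21,129.67).

Shape 2 is a quadratic bezier drawn with `<path>`. Its stroke #008000 means score at S477, F1536. After flipping Y the toolpath is (294.92,74.00) → (297.14,86.79) → (297.40,104.40) → (295.69,126.84) → (292.01,154.10).

Shape 3 is a open polyline drawn with `<path>`. Its stroke #008000 means score at S477, F1536. After flipping Y the toolpath is (126.08,29.78) → (133.76,160.54) → (117.35,135.86) → (62.92,34.88).

; Generated by LaserGRBL
G21
G90
G00 X171.51 Y62.37
M3 S304
G1 X171.32 Y152.46 F3138
G1 X266.28 Y145.93 F3138
G1 X193.40 Y116.26 F3138
G1 X25.70 Y136.15 F3138
G1 X224.21 Y129.67 F3138
M5
G00 X294.92 Y74.00
M3 S477
G1 X297.14 Y86.79 F1536
G1 X297.40 Y104.40 F1536
G1 X295.69 Y126.84 F1536
G1 X292.01 Y154.10 F1536
M5
G00 X126.08 Y29.78
M3 S477
G1 X133.76 Y160.54 F1536
G1 X117.35 Y135.86 F1536
G1 X62.92 Y34.88 F1536
M5
G00 X0.00 Y0.00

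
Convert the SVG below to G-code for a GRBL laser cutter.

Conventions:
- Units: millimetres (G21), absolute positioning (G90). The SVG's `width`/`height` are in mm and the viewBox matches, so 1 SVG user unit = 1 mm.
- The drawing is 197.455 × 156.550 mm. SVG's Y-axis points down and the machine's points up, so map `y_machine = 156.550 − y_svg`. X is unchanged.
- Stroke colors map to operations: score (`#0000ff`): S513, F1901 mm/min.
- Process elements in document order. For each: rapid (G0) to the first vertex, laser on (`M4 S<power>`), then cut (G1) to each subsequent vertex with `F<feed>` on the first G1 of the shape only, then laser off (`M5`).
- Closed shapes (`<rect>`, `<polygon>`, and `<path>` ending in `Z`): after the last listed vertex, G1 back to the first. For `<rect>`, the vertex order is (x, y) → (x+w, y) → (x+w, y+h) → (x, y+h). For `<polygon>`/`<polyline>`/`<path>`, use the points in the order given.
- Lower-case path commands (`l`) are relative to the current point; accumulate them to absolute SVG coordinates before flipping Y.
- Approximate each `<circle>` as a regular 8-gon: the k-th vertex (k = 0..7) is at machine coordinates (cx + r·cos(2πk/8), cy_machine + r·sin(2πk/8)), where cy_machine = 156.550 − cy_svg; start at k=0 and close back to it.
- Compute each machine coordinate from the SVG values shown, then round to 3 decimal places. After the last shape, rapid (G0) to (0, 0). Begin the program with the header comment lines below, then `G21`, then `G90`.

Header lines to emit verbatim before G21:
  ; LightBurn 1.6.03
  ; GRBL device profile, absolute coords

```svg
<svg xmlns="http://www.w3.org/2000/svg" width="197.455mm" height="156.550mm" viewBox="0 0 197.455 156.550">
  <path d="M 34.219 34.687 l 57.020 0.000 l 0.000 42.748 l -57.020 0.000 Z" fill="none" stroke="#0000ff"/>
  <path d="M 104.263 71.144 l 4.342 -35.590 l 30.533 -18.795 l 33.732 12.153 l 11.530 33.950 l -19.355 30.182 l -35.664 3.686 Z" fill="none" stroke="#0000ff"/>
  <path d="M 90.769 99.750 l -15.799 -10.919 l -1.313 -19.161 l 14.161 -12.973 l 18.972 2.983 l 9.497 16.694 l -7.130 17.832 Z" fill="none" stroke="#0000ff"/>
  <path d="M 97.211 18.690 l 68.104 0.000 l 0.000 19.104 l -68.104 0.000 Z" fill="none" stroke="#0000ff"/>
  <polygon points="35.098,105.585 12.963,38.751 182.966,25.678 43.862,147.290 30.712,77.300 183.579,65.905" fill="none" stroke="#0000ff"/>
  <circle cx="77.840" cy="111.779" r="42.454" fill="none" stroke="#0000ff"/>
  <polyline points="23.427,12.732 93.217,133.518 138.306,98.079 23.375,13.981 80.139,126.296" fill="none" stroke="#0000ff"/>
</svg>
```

viewBox `0 0 197.455 156.550` with mm width/height → 1 unit = 1 mm. Flip: y_m = 156.550 − y_svg.

**Shape 1** — `<path>` rectangle, stroke `#0000ff` → score (S513, F1901). Machine vertices: (34.219,121.863) → (91.239,121.863) → (91.239,79.115) → (34.219,79.115) → (34.219,121.863). Closed: final G1 returns to the first vertex.

**Shape 2** — `<path>` regular polygon, stroke `#0000ff` → score (S513, F1901). Machine vertices: (104.263,85.406) → (108.605,120.996) → (139.138,139.791) → (172.870,127.638) → (184.400,93.688) → (165.045,63.506) → (129.381,59.820) → (104.263,85.406). Closed: final G1 returns to the first vertex.

**Shape 3** — `<path>` regular polygon, stroke `#0000ff` → score (S513, F1901). Machine vertices: (90.769,56.800) → (74.970,67.719) → (73.657,86.880) → (87.818,99.853) → (106.790,96.870) → (116.287,80.176) → (109.157,62.344) → (90.769,56.800). Closed: final G1 returns to the first vertex.

**Shape 4** — `<path>` rectangle, stroke `#0000ff` → score (S513, F1901). Machine vertices: (97.211,137.860) → (165.315,137.860) → (165.315,118.756) → (97.211,118.756) → (97.211,137.860). Closed: final G1 returns to the first vertex.

**Shape 5** — `<polygon>` closed polygon, stroke `#0000ff` → score (S513, F1901). Machine vertices: (35.098,50.965) → (12.963,117.799) → (182.966,130.872) → (43.862,9.260) → (30.712,79.250) → (183.579,90.645) → (35.098,50.965). Closed: final G1 returns to the first vertex.

**Shape 6** — `<circle>` circle, stroke `#0000ff` → score (S513, F1901). Machine vertices: (120.294,44.771) → (107.860,74.791) → (77.840,87.225) → (47.820,74.791) → (35.386,44.771) → (47.820,14.751) → (77.840,2.317) → (107.860,14.751) → (120.294,44.771). Closed: final G1 returns to the first vertex.

**Shape 7** — `<polyline>` open polyline, stroke `#0000ff` → score (S513, F1901). Machine vertices: (23.427,143.818) → (93.217,23.032) → (138.306,58.471) → (23.375,142.569) → (80.139,30.254). Open path.

; LightBurn 1.6.03
; GRBL device profile, absolute coords
G21
G90
G0 X34.219 Y121.863
M4 S513
G1 X91.239 Y121.863 F1901
G1 X91.239 Y79.115
G1 X34.219 Y79.115
G1 X34.219 Y121.863
M5
G0 X104.263 Y85.406
M4 S513
G1 X108.605 Y120.996 F1901
G1 X139.138 Y139.791
G1 X172.870 Y127.638
G1 X184.400 Y93.688
G1 X165.045 Y63.506
G1 X129.381 Y59.820
G1 X104.263 Y85.406
M5
G0 X90.769 Y56.800
M4 S513
G1 X74.970 Y67.719 F1901
G1 X73.657 Y86.880
G1 X87.818 Y99.853
G1 X106.790 Y96.870
G1 X116.287 Y80.176
G1 X109.157 Y62.344
G1 X90.769 Y56.800
M5
G0 X97.211 Y137.860
M4 S513
G1 X165.315 Y137.860 F1901
G1 X165.315 Y118.756
G1 X97.211 Y118.756
G1 X97.211 Y137.860
M5
G0 X35.098 Y50.965
M4 S513
G1 X12.963 Y117.799 F1901
G1 X182.966 Y130.872
G1 X43.862 Y9.260
G1 X30.712 Y79.250
G1 X183.579 Y90.645
G1 X35.098 Y50.965
M5
G0 X120.294 Y44.771
M4 S513
G1 X107.860 Y74.791 F1901
G1 X77.840 Y87.225
G1 X47.820 Y74.791
G1 X35.386 Y44.771
G1 X47.820 Y14.751
G1 X77.840 Y2.317
G1 X107.860 Y14.751
G1 X120.294 Y44.771
M5
G0 X23.427 Y143.818
M4 S513
G1 X93.217 Y23.032 F1901
G1 X138.306 Y58.471
G1 X23.375 Y142.569
G1 X80.139 Y30.254
M5
G0 X0.000 Y0.000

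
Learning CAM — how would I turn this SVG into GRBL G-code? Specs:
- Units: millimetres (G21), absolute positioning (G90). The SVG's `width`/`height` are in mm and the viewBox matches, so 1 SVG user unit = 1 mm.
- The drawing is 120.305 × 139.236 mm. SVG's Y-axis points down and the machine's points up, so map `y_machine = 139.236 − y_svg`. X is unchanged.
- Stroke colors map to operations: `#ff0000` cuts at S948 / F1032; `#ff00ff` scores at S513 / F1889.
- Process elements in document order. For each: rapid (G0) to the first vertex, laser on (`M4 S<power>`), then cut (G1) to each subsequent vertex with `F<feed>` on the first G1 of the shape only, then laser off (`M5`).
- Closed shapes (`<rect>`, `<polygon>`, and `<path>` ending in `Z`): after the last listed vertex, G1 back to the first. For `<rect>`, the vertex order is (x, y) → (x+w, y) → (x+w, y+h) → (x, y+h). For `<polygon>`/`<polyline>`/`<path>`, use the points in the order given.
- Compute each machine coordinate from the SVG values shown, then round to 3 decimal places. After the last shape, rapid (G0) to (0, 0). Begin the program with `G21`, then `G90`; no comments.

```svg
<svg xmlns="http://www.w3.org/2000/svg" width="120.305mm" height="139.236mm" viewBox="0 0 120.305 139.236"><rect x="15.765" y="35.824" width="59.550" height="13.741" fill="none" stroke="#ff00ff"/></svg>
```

G21
G90
G0 X15.765 Y103.412
M4 S513
G1 X75.315 Y103.412 F1889
G1 X75.315 Y89.671
G1 X15.765 Y89.671
G1 X15.765 Y103.412
M5
G0 X0.000 Y0.000

viewBox `0 0 120.305 139.236` with mm width/height → 1 unit = 1 mm. Flip: y_m = 139.236 − y_svg.

**Shape 1** — `<rect>` rectangle, stroke `#ff00ff` → score (S513, F1889). Machine vertices: (15.765,103.412) → (75.315,103.412) → (75.315,89.671) → (15.765,89.671) → (15.765,103.412). Closed: final G1 returns to the first vertex.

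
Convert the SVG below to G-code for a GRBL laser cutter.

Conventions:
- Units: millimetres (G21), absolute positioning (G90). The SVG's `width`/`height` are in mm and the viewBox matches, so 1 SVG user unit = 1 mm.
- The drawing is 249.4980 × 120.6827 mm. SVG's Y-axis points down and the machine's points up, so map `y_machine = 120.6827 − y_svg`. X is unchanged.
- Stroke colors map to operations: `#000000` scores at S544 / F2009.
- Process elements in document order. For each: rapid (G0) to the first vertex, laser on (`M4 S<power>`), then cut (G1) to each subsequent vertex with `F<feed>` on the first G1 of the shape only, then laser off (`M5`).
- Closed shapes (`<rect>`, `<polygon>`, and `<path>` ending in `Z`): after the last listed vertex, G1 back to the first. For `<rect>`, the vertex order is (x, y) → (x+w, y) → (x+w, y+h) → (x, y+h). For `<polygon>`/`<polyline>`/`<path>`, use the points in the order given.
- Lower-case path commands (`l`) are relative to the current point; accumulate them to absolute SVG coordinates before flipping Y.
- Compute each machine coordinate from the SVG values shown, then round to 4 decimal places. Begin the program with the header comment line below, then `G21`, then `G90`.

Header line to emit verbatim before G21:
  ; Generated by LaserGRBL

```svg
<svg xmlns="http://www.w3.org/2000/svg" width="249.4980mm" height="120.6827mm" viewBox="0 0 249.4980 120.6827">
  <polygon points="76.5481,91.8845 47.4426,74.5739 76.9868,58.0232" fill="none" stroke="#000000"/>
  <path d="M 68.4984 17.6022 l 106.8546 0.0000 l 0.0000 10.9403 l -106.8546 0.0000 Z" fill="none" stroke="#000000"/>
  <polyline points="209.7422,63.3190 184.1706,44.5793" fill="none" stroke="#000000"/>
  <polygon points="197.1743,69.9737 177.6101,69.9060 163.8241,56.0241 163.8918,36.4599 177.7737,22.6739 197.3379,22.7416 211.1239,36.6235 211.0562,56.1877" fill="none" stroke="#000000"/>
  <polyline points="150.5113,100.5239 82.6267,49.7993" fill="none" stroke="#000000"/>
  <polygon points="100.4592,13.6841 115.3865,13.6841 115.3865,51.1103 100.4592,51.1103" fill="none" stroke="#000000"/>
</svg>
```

; Generated by LaserGRBL
G21
G90
G0 X76.5481 Y28.7982
M4 S544
G1 X47.4426 Y46.1088 F2009
G1 X76.9868 Y62.6595
G1 X76.5481 Y28.7982
M5
G0 X68.4984 Y103.0805
M4 S544
G1 X175.3530 Y103.0805 F2009
G1 X175.3530 Y92.1402
G1 X68.4984 Y92.1402
G1 X68.4984 Y103.0805
M5
G0 X209.7422 Y57.3637
M4 S544
G1 X184.1706 Y76.1034 F2009
M5
G0 X197.1743 Y50.7090
M4 S544
G1 X177.6101 Y50.7767 F2009
G1 X163.8241 Y64.6586
G1 X163.8918 Y84.2228
G1 X177.7737 Y98.0088
G1 X197.3379 Y97.9411
G1 X211.1239 Y84.0592
G1 X211.0562 Y64.4950
G1 X197.1743 Y50.7090
M5
G0 X150.5113 Y20.1588
M4 S544
G1 X82.6267 Y70.8834 F2009
M5
G0 X100.4592 Y106.9986
M4 S544
G1 X115.3865 Y106.9986 F2009
G1 X115.3865 Y69.5724
G1 X100.4592 Y69.5724
G1 X100.4592 Y106.9986
M5

Since the viewBox matches the mm dimensions, user units are millimetres directly. The only transform is the Y-flip y_m = 120.6827 − y_svg.

Shape 1 is a regular polygon drawn with `<polygon>`. Its stroke #000000 means score at S544, F2009. After flipping Y the toolpath is (76.5481,28.7982) → (47.4426,46.1088) → (76.9868,62.6595) → (76.5481,28.7982), returning to the start.

Shape 2 is a rectangle drawn with `<path>`. Its stroke #000000 means score at S544, F2009. After flipping Y the toolpath is (68.4984,103.0805) → (175.3530,103.0805) → (175.3530,92.1402) → (68.4984,92.1402) → (68.4984,103.0805), returning to the start.

Shape 3 is a line segment drawn with `<polyline>`. Its stroke #000000 means score at S544, F2009. After flipping Y the toolpath is (209.7422,57.3637) → (184.1706,76.1034).

Shape 4 is a regular polygon drawn with `<polygon>`. Its stroke #000000 means score at S544, F2009. After flipping Y the toolpath is (197.1743,50.7090) → (177.6101,50.7767) → (163.8241,64.6586) → (163.8918,84.2228) → (177.7737,98.0088) → (197.3379,97.9411) → (211.1239,84.0592) → (211.0562,64.4950) → (197.1743,50.7090), returning to the start.

Shape 5 is a line segment drawn with `<polyline>`. Its stroke #000000 means score at S544, F2009. After flipping Y the toolpath is (150.5113,20.1588) → (82.6267,70.8834).

Shape 6 is a rectangle drawn with `<polygon>`. Its stroke #000000 means score at S544, F2009. After flipping Y the toolpath is (100.4592,106.9986) → (115.3865,106.9986) → (115.3865,69.5724) → (100.4592,69.5724) → (100.4592,106.9986), returning to the start.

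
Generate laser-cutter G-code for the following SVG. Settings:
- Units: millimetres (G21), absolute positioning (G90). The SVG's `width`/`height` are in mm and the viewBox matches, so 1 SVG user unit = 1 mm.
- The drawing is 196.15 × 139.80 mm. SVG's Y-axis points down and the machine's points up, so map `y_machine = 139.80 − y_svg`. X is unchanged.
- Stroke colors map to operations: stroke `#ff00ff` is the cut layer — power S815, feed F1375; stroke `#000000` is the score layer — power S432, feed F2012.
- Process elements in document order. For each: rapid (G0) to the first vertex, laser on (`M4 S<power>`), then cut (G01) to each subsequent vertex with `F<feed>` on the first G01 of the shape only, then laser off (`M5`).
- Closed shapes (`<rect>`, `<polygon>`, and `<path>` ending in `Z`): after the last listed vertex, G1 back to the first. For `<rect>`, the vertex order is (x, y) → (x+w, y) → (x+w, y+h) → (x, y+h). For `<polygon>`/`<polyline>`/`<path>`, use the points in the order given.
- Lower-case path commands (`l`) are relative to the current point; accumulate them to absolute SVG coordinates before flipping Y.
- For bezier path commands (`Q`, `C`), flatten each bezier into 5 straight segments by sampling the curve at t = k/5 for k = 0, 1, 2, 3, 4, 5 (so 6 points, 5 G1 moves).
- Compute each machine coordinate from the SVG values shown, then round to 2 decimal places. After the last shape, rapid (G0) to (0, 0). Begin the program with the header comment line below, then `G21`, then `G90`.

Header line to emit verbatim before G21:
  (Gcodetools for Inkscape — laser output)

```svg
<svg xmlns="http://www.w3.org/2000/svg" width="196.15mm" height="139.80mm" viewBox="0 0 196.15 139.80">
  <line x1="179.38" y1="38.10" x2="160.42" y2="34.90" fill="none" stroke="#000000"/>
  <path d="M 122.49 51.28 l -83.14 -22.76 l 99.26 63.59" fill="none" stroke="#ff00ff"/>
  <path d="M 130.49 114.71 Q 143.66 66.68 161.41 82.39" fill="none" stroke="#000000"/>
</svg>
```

1 u = 1 mm; y_m = 139.80 − y.

[1] `<line>` line segment, #000000→score S432 F2012: (179.38,101.70) → (160.42,104.90)

[2] `<path>` open polyline, #ff00ff→cut S815 F1375: (122.49,88.52) → (39.35,111.28) → (138.61,47.69)

[3] `<path>` quadratic bezier, #000000→score S432 F2012: (130.49,25.09) → (135.94,41.75) → (141.76,53.32) → (147.94,59.78) → (154.49,61.14) → (161.41,57.41)

(Gcodetools for Inkscape — laser output)
G21
G90
G0 X179.38 Y101.70
M4 S432
G01 X160.42 Y104.90 F2012
M5
G0 X122.49 Y88.52
M4 S815
G01 X39.35 Y111.28 F1375
G01 X138.61 Y47.69
M5
G0 X130.49 Y25.09
M4 S432
G01 X135.94 Y41.75 F2012
G01 X141.76 Y53.32
G01 X147.94 Y59.78
G01 X154.49 Y61.14
G01 X161.41 Y57.41
M5
G0 X0.00 Y0.00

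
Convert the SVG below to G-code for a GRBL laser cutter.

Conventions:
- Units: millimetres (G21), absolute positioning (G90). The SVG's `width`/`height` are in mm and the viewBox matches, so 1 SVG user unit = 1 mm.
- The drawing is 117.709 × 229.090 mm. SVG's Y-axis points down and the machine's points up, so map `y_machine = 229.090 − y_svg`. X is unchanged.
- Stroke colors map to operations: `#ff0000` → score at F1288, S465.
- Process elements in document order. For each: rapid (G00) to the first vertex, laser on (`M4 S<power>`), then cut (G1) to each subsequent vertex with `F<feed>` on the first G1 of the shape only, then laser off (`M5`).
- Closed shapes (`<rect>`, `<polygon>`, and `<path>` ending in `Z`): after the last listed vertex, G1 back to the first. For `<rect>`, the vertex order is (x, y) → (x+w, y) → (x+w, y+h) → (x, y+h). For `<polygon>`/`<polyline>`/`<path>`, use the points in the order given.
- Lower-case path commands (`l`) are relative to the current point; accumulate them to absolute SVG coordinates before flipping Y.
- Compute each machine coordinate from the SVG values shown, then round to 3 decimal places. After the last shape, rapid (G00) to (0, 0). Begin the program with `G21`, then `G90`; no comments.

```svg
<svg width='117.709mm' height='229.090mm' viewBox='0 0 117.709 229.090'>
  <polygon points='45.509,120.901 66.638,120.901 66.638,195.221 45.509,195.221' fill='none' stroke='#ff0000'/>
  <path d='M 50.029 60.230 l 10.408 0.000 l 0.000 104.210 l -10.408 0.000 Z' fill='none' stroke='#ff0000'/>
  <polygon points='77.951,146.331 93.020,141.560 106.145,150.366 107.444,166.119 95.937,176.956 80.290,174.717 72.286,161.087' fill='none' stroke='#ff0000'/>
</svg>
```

G21
G90
G00 X45.509 Y108.189
M4 S465
G1 X66.638 Y108.189 F1288
G1 X66.638 Y33.869
G1 X45.509 Y33.869
G1 X45.509 Y108.189
M5
G00 X50.029 Y168.860
M4 S465
G1 X60.437 Y168.860 F1288
G1 X60.437 Y64.650
G1 X50.029 Y64.650
G1 X50.029 Y168.860
M5
G00 X77.951 Y82.759
M4 S465
G1 X93.020 Y87.530 F1288
G1 X106.145 Y78.724
G1 X107.444 Y62.971
G1 X95.937 Y52.134
G1 X80.290 Y54.373
G1 X72.286 Y68.003
G1 X77.951 Y82.759
M5
G00 X0.000 Y0.000

1 u = 1 mm; y_m = 229.090 − y.

[1] `<polygon>` rectangle, #ff0000→score S465 F1288: (45.509,108.189) → (66.638,108.189) → (66.638,33.869) → (45.509,33.869) → (45.509,108.189) (closed)

[2] `<path>` rectangle, #ff0000→score S465 F1288: (50.029,168.860) → (60.437,168.860) → (60.437,64.650) → (50.029,64.650) → (50.029,168.860) (closed)

[3] `<polygon>` regular polygon, #ff0000→score S465 F1288: (77.951,82.759) → (93.020,87.530) → (106.145,78.724) → (107.444,62.971) → (95.937,52.134) → (80.290,54.373) → (72.286,68.003) → (77.951,82.759) (closed)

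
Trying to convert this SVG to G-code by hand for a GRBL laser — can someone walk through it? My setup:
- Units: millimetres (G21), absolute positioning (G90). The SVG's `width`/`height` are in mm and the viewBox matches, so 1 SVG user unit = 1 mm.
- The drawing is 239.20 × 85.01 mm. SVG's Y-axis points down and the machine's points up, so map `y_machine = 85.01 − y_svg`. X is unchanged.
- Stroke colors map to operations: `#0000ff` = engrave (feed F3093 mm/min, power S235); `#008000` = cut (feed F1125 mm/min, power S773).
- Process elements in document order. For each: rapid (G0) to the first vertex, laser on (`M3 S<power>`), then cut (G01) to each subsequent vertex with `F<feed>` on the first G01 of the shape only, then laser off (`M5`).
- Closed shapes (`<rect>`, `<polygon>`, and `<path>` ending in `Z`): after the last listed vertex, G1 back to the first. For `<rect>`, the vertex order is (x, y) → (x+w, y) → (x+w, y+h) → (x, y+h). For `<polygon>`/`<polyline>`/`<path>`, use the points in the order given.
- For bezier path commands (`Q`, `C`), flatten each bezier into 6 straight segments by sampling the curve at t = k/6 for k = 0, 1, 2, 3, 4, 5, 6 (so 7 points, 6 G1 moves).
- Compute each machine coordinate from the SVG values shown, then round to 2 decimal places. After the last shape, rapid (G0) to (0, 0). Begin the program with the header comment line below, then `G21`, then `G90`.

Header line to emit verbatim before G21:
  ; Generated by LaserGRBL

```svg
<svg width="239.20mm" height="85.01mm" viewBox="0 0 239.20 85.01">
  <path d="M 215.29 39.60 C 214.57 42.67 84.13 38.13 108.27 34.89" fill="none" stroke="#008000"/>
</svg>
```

; Generated by LaserGRBL
G21
G90
G0 X215.29 Y45.41
M3 S773
G01 X205.44 Y44.47 F1125
G01 X181.86 Y44.55
G01 X152.46 Y45.40
G01 X125.13 Y46.78
G01 X107.77 Y48.43
G01 X108.27 Y50.12
M5
G0 X0.00 Y0.00

1 u = 1 mm; y_m = 85.01 − y.

[1] `<path>` cubic bezier, #008000→cut S773 F1125: (215.29,45.41) → (205.44,44.47) → (181.86,44.55) → (152.46,45.40) → (125.13,46.78) → (107.77,48.43) → (108.27,50.12)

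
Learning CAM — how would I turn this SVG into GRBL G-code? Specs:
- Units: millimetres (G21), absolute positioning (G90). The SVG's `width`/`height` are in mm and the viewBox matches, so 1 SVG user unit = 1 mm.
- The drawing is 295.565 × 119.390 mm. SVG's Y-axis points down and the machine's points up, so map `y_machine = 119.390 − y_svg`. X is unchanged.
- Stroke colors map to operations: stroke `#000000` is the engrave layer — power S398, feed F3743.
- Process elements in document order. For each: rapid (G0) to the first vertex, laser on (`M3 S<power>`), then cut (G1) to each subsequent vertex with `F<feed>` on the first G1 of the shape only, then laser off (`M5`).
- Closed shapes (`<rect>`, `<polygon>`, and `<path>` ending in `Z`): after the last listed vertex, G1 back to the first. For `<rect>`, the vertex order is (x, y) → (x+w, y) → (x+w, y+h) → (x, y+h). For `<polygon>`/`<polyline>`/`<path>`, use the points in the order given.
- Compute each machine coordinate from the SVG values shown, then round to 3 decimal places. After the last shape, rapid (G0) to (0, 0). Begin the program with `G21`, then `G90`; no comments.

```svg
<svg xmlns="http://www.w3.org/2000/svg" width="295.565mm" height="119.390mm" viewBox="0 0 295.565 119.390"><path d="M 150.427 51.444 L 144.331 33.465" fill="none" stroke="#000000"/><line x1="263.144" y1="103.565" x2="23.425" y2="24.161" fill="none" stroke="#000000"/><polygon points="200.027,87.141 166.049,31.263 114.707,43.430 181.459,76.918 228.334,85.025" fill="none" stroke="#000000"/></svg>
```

G21
G90
G0 X150.427 Y67.946
M3 S398
G1 X144.331 Y85.925 F3743
M5
G0 X263.144 Y15.825
M3 S398
G1 X23.425 Y95.229 F3743
M5
G0 X200.027 Y32.249
M3 S398
G1 X166.049 Y88.127 F3743
G1 X114.707 Y75.960
G1 X181.459 Y42.472
G1 X228.334 Y34.365
G1 X200.027 Y32.249
M5
G0 X0.000 Y0.000

Since the viewBox matches the mm dimensions, user units are millimetres directly. The only transform is the Y-flip y_m = 119.390 − y_svg.

Shape 1 is a line segment drawn with `<path>`. Its stroke #000000 means engrave at S398, F3743. After flipping Y the toolpath is (150.427,67.946) → (144.331,85.925).

Shape 2 is a line segment drawn with `<line>`. Its stroke #000000 means engrave at S398, F3743. After flipping Y the toolpath is (263.144,15.825) → (23.425,95.229).

Shape 3 is a closed polygon drawn with `<polygon>`. Its stroke #000000 means engrave at S398, F3743. After flipping Y the toolpath is (200.027,32.249) → (166.049,88.127) → (114.707,75.960) → (181.459,42.472) → (228.334,34.365) → (200.027,32.249), returning to the start.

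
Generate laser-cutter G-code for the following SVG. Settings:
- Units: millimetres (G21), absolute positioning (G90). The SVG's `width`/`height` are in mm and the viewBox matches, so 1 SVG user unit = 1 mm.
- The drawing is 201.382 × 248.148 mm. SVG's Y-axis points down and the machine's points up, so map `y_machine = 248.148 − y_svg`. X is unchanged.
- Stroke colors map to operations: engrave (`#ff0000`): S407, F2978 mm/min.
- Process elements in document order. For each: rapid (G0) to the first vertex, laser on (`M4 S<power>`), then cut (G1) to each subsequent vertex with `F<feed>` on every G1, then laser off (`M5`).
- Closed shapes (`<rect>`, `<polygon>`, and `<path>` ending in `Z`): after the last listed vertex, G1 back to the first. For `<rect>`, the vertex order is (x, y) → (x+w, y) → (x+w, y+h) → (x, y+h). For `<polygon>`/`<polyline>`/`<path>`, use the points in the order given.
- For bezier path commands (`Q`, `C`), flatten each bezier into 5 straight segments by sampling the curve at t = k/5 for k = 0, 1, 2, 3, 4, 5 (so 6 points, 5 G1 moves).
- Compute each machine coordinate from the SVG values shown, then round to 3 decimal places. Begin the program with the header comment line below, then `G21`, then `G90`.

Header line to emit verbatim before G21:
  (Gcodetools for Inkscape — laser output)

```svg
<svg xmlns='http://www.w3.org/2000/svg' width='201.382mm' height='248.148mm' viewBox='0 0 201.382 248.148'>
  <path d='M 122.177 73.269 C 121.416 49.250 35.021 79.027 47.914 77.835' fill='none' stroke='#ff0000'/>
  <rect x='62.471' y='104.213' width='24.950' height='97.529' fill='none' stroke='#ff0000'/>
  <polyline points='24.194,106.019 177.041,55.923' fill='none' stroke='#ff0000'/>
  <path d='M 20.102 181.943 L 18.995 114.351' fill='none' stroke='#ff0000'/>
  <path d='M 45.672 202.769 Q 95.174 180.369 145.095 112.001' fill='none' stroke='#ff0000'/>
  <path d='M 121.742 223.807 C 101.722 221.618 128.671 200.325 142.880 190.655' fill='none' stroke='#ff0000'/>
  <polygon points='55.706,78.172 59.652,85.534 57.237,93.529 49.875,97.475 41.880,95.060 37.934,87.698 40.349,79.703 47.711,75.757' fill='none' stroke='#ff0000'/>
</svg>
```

1 u = 1 mm; y_m = 248.148 − y.

[1] `<path>` cubic bezier, #ff0000→engrave S407 F2978: (122.177,174.879) → (112.924,183.513) → (91.994,183.305) → (68.266,178.323) → (50.613,172.636) → (47.914,170.313)

[2] `<rect>` rectangle, #ff0000→engrave S407 F2978: (62.471,143.935) → (87.421,143.935) → (87.421,46.406) → (62.471,46.406) → (62.471,143.935) (closed)

[3] `<polyline>` line segment, #ff0000→engrave S407 F2978: (24.194,142.129) → (177.041,192.225)

[4] `<path>` line segment, #ff0000→engrave S407 F2978: (20.102,66.205) → (18.995,133.797)

[5] `<path>` quadratic bezier, #ff0000→engrave S407 F2978: (45.672,45.379) → (65.490,56.178) → (85.341,70.654) → (105.225,88.807) → (125.143,110.639) → (145.095,136.147)

[6] `<path>` cubic bezier, #ff0000→engrave S407 F2978: (121.742,24.341) → (114.889,27.701) → (116.442,34.171) → (123.535,42.276) → (133.303,50.542) → (142.880,57.493)

[7] `<polygon>` regular polygon, #ff0000→engrave S407 F2978: (55.706,169.976) → (59.652,162.614) → (57.237,154.619) → (49.875,150.673) → (41.880,153.088) → (37.934,160.450) → (40.349,168.445) → (47.711,172.391) → (55.706,169.976) (closed)

(Gcodetools for Inkscape — laser output)
G21
G90
G0 X122.177 Y174.879
M4 S407
G1 X112.924 Y183.513 F2978
G1 X91.994 Y183.305 F2978
G1 X68.266 Y178.323 F2978
G1 X50.613 Y172.636 F2978
G1 X47.914 Y170.313 F2978
M5
G0 X62.471 Y143.935
M4 S407
G1 X87.421 Y143.935 F2978
G1 X87.421 Y46.406 F2978
G1 X62.471 Y46.406 F2978
G1 X62.471 Y143.935 F2978
M5
G0 X24.194 Y142.129
M4 S407
G1 X177.041 Y192.225 F2978
M5
G0 X20.102 Y66.205
M4 S407
G1 X18.995 Y133.797 F2978
M5
G0 X45.672 Y45.379
M4 S407
G1 X65.490 Y56.178 F2978
G1 X85.341 Y70.654 F2978
G1 X105.225 Y88.807 F2978
G1 X125.143 Y110.639 F2978
G1 X145.095 Y136.147 F2978
M5
G0 X121.742 Y24.341
M4 S407
G1 X114.889 Y27.701 F2978
G1 X116.442 Y34.171 F2978
G1 X123.535 Y42.276 F2978
G1 X133.303 Y50.542 F2978
G1 X142.880 Y57.493 F2978
M5
G0 X55.706 Y169.976
M4 S407
G1 X59.652 Y162.614 F2978
G1 X57.237 Y154.619 F2978
G1 X49.875 Y150.673 F2978
G1 X41.880 Y153.088 F2978
G1 X37.934 Y160.450 F2978
G1 X40.349 Y168.445 F2978
G1 X47.711 Y172.391 F2978
G1 X55.706 Y169.976 F2978
M5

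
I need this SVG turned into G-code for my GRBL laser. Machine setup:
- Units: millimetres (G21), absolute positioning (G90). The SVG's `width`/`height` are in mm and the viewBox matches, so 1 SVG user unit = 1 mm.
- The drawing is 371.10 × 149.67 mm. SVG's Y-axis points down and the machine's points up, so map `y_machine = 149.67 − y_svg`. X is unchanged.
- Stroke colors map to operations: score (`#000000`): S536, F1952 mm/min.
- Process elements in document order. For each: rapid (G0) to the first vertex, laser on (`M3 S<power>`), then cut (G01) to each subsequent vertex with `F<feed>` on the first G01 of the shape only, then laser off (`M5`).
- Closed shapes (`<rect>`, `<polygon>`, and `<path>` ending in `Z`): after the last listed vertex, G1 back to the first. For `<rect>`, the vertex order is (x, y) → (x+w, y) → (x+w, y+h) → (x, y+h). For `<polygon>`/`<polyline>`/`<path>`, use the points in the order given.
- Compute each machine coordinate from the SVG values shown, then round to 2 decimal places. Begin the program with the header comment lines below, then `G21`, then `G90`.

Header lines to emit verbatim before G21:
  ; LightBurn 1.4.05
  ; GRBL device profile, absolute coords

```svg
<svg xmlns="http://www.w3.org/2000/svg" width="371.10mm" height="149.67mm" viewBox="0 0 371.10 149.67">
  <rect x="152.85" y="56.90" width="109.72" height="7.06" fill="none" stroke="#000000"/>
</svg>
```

viewBox `0 0 371.10 149.67` with mm width/height → 1 unit = 1 mm. Flip: y_m = 149.67 − y_svg.

**Shape 1** — `<rect>` rectangle, stroke `#000000` → score (S536, F1952). Machine vertices: (152.85,92.77) → (262.57,92.77) → (262.57,85.71) → (152.85,85.71) → (152.85,92.77). Closed: final G1 returns to the first vertex.

; LightBurn 1.4.05
; GRBL device profile, absolute coords
G21
G90
G0 X152.85 Y92.77
M3 S536
G01 X262.57 Y92.77 F1952
G01 X262.57 Y85.71
G01 X152.85 Y85.71
G01 X152.85 Y92.77
M5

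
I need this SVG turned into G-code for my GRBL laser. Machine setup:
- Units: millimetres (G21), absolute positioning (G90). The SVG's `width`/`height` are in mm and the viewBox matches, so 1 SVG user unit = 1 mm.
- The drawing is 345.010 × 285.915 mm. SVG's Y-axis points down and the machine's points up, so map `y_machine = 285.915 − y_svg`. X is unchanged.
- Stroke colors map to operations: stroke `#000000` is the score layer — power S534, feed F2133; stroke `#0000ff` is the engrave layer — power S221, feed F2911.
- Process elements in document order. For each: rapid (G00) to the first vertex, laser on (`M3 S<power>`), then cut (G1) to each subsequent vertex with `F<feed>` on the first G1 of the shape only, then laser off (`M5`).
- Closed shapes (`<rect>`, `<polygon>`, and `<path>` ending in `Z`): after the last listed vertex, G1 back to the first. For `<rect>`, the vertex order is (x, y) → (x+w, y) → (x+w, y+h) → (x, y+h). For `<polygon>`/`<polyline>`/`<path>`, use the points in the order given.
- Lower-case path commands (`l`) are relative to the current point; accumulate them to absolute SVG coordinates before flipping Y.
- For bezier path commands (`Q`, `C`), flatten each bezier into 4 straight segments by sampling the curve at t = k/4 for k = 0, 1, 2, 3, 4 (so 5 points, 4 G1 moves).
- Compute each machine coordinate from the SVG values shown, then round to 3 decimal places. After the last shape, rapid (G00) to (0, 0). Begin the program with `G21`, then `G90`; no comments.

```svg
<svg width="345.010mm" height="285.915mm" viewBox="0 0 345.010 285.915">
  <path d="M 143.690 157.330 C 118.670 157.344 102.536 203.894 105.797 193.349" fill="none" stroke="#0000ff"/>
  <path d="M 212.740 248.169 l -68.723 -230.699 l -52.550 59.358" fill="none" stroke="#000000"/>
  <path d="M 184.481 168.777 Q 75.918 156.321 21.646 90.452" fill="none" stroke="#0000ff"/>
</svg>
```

1 u = 1 mm; y_m = 285.915 − y.

[1] `<path>` cubic bezier, #0000ff→engrave S221 F2911: (143.690,128.585) → (126.755,121.468) → (114.138,106.616) → (106.824,93.743) → (105.797,92.566)

[2] `<path>` open polyline, #000000→score S534 F2133: (212.740,37.746) → (144.017,268.445) → (91.467,209.087)

[3] `<path>` quadratic bezier, #0000ff→engrave S221 F2911: (184.481,117.138) → (133.593,126.704) → (89.491,142.947) → (52.175,165.867) → (21.646,195.463)

G21
G90
G00 X143.690 Y128.585
M3 S221
G1 X126.755 Y121.468 F2911
G1 X114.138 Y106.616
G1 X106.824 Y93.743
G1 X105.797 Y92.566
M5
G00 X212.740 Y37.746
M3 S534
G1 X144.017 Y268.445 F2133
G1 X91.467 Y209.087
M5
G00 X184.481 Y117.138
M3 S221
G1 X133.593 Y126.704 F2911
G1 X89.491 Y142.947
G1 X52.175 Y165.867
G1 X21.646 Y195.463
M5
G00 X0.000 Y0.000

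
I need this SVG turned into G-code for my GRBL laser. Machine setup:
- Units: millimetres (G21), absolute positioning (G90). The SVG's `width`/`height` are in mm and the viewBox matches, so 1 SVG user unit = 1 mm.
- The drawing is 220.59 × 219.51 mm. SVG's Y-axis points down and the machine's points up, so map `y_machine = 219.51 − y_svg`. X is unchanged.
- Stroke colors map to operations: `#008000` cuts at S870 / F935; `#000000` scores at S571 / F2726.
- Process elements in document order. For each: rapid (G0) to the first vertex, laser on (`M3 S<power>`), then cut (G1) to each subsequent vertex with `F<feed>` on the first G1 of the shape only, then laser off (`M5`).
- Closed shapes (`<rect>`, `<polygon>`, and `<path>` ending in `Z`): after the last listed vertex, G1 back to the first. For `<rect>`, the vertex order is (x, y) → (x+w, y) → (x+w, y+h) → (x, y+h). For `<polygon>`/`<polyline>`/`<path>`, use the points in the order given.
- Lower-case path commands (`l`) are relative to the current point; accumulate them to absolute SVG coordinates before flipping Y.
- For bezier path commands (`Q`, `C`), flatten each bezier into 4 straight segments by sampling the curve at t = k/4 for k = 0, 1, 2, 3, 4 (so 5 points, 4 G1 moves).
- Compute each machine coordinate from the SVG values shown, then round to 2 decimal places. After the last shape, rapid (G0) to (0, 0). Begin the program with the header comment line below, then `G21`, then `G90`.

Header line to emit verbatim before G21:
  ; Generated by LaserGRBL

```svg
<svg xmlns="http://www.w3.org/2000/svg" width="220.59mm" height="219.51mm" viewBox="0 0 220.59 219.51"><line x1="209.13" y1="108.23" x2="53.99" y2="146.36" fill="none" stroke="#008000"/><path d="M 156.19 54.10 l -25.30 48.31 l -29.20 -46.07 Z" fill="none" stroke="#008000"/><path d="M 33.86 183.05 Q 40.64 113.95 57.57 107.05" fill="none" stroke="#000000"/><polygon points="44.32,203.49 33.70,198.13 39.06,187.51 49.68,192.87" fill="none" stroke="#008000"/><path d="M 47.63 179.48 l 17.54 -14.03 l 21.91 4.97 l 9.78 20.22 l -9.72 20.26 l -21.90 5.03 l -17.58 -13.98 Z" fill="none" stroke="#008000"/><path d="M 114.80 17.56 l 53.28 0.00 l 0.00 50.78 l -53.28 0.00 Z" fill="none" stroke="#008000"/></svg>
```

; Generated by LaserGRBL
G21
G90
G0 X209.13 Y111.28
M3 S870
G1 X53.99 Y73.15 F935
M5
G0 X156.19 Y165.41
M3 S870
G1 X130.89 Y117.10 F935
G1 X101.69 Y163.17
G1 X156.19 Y165.41
M5
G0 X33.86 Y36.46
M3 S571
G1 X37.88 Y67.12 F2726
G1 X43.18 Y90.01
G1 X49.74 Y105.12
G1 X57.57 Y112.46
M5
G0 X44.32 Y16.02
M3 S870
G1 X33.70 Y21.38 F935
G1 X39.06 Y32.00
G1 X49.68 Y26.64
G1 X44.32 Y16.02
M5
G0 X47.63 Y40.03
M3 S870
G1 X65.17 Y54.06 F935
G1 X87.08 Y49.09
G1 X96.86 Y28.87
G1 X87.14 Y8.61
G1 X65.24 Y3.58
G1 X47.66 Y17.56
G1 X47.63 Y40.03
M5
G0 X114.80 Y201.95
M3 S870
G1 X168.08 Y201.95 F935
G1 X168.08 Y151.17
G1 X114.80 Y151.17
G1 X114.80 Y201.95
M5
G0 X0.00 Y0.00

Since the viewBox matches the mm dimensions, user units are millimetres directly. The only transform is the Y-flip y_m = 219.51 − y_svg.

Shape 1 is a line segment drawn with `<line>`. Its stroke #008000 means cut at S870, F935. After flipping Y the toolpath is (209.13,111.28) → (53.99,73.15).

Shape 2 is a regular polygon drawn with `<path>`. Its stroke #008000 means cut at S870, F935. After flipping Y the toolpath is (156.19,165.41) → (130.89,117.10) → (101.69,163.17) → (156.19,165.41), returning to the start.

Shape 3 is a quadratic bezier drawn with `<path>`. Its stroke #000000 means score at S571, F2726. After flipping Y the toolpath is (33.86,36.46) → (37.88,67.12) → (43.18,90.01) → (49.74,105.12) → (57.57,112.46).

Shape 4 is a regular polygon drawn with `<polygon>`. Its stroke #008000 means cut at S870, F935. After flipping Y the toolpath is (44.32,16.02) → (33.70,21.38) → (39.06,32.00) → (49.68,26.64) → (44.32,16.02), returning to the start.

Shape 5 is a regular polygon drawn with `<path>`. Its stroke #008000 means cut at S870, F935. After flipping Y the toolpath is (47.63,40.03) → (65.17,54.06) → (87.08,49.09) → (96.86,28.87) → (87.14,8.61) → (65.24,3.58) → (47.66,17.56) → (47.63,40.03), returning to the start.

Shape 6 is a rectangle drawn with `<path>`. Its stroke #008000 means cut at S870, F935. After flipping Y the toolpath is (114.80,201.95) → (168.08,201.95) → (168.08,151.17) → (114.80,151.17) → (114.80,201.95), returning to the start.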